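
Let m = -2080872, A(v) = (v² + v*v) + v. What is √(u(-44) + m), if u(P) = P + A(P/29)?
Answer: 4*I*√109377985/29 ≈ 1442.5*I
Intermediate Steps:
A(v) = v + 2*v² (A(v) = (v² + v²) + v = 2*v² + v = v + 2*v²)
u(P) = P + P*(1 + 2*P/29)/29 (u(P) = P + (P/29)*(1 + 2*(P/29)) = P + (P/29)*(1 + 2*P/29) = P + P*(1 + 2*P/29)/29)
√(u(-44) + m) = √((2/841)*(-44)*(435 - 44) - 2080872) = √((2/841)*(-44)*391 - 2080872) = √(-34408/841 - 2080872) = √(-1750047760/841) = 4*I*√109377985/29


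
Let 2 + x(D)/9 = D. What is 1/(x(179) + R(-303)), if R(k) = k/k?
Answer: 1/1594 ≈ 0.00062735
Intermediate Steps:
R(k) = 1
x(D) = -18 + 9*D
1/(x(179) + R(-303)) = 1/((-18 + 9*179) + 1) = 1/((-18 + 1611) + 1) = 1/(1593 + 1) = 1/1594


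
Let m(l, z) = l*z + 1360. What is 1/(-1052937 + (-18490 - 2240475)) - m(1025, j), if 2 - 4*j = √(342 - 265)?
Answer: -3100768248/1655951 + 1025*√77/4 ≈ 376.08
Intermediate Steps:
j = ½ - √77/4 (j = ½ - √(342 - 265)/4 = ½ - √77/4 ≈ -1.6937)
m(l, z) = 1360 + l*z
1/(-1052937 + (-18490 - 2240475)) - m(1025, j) = 1/(-1052937 + (-18490 - 2240475)) - (1360 + 1025*(½ - √77/4)) = 1/(-1052937 - 2258965) - (1360 + (1025/2 - 1025*√77/4)) = 1/(-3311902) - (3745/2 - 1025*√77/4) = -1/3311902 + (-3745/2 + 1025*√77/4) = -3100768248/1655951 + 1025*√77/4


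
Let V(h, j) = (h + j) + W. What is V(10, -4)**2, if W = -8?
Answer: 4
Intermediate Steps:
V(h, j) = -8 + h + j (V(h, j) = (h + j) - 8 = -8 + h + j)
V(10, -4)**2 = (-8 + 10 - 4)**2 = (-2)**2 = 4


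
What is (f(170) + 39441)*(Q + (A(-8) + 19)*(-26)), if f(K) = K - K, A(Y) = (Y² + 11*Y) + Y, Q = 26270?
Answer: 1049446128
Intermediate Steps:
A(Y) = Y² + 12*Y
f(K) = 0
(f(170) + 39441)*(Q + (A(-8) + 19)*(-26)) = (0 + 39441)*(26270 + (-8*(12 - 8) + 19)*(-26)) = 39441*(26270 + (-8*4 + 19)*(-26)) = 39441*(26270 + (-32 + 19)*(-26)) = 39441*(26270 - 13*(-26)) = 39441*(26270 + 338) = 39441*26608 = 1049446128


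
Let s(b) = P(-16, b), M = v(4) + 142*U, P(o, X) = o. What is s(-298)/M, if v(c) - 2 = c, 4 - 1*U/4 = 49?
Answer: 8/12777 ≈ 0.00062613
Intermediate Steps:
U = -180 (U = 16 - 4*49 = 16 - 196 = -180)
v(c) = 2 + c
M = -25554 (M = (2 + 4) + 142*(-180) = 6 - 25560 = -25554)
s(b) = -16
s(-298)/M = -16/(-25554) = -16*(-1/25554) = 8/12777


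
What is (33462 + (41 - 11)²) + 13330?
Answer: 47692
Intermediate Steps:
(33462 + (41 - 11)²) + 13330 = (33462 + 30²) + 13330 = (33462 + 900) + 13330 = 34362 + 13330 = 47692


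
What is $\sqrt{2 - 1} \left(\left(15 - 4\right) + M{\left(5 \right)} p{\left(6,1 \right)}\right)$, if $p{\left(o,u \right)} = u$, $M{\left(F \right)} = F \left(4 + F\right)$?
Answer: $56$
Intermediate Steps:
$\sqrt{2 - 1} \left(\left(15 - 4\right) + M{\left(5 \right)} p{\left(6,1 \right)}\right) = \sqrt{2 - 1} \left(\left(15 - 4\right) + 5 \left(4 + 5\right) 1\right) = \sqrt{1} \left(11 + 5 \cdot 9 \cdot 1\right) = 1 \left(11 + 45 \cdot 1\right) = 1 \left(11 + 45\right) = 1 \cdot 56 = 56$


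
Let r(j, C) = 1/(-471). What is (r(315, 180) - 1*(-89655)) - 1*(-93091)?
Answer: 86073365/471 ≈ 1.8275e+5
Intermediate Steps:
r(j, C) = -1/471
(r(315, 180) - 1*(-89655)) - 1*(-93091) = (-1/471 - 1*(-89655)) - 1*(-93091) = (-1/471 + 89655) + 93091 = 42227504/471 + 93091 = 86073365/471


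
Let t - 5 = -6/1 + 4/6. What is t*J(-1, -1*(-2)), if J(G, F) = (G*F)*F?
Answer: 4/3 ≈ 1.3333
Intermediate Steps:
J(G, F) = G*F² (J(G, F) = (F*G)*F = G*F²)
t = -⅓ (t = 5 + (-6/1 + 4/6) = 5 + (-6*1 + 4*(⅙)) = 5 + (-6 + ⅔) = 5 - 16/3 = -⅓ ≈ -0.33333)
t*J(-1, -1*(-2)) = -(-1)*(-1*(-2))²/3 = -(-1)*2²/3 = -(-1)*4/3 = -⅓*(-4) = 4/3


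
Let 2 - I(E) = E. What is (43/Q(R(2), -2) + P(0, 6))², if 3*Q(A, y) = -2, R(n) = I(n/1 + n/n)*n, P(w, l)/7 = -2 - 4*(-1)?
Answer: 10201/4 ≈ 2550.3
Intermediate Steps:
P(w, l) = 14 (P(w, l) = 7*(-2 - 4*(-1)) = 7*(-2 + 4) = 7*2 = 14)
I(E) = 2 - E
R(n) = n*(1 - n) (R(n) = (2 - (n/1 + n/n))*n = (2 - (n*1 + 1))*n = (2 - (n + 1))*n = (2 - (1 + n))*n = (2 + (-1 - n))*n = (1 - n)*n = n*(1 - n))
Q(A, y) = -⅔ (Q(A, y) = (⅓)*(-2) = -⅔)
(43/Q(R(2), -2) + P(0, 6))² = (43/(-⅔) + 14)² = (43*(-3/2) + 14)² = (-129/2 + 14)² = (-101/2)² = 10201/4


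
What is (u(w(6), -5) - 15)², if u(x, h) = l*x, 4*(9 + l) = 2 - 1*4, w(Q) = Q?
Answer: 5184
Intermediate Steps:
l = -19/2 (l = -9 + (2 - 1*4)/4 = -9 + (2 - 4)/4 = -9 + (¼)*(-2) = -9 - ½ = -19/2 ≈ -9.5000)
u(x, h) = -19*x/2
(u(w(6), -5) - 15)² = (-19/2*6 - 15)² = (-57 - 15)² = (-72)² = 5184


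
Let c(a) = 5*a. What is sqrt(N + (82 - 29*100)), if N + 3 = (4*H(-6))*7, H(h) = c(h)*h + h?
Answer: sqrt(2051) ≈ 45.288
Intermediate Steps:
H(h) = h + 5*h**2 (H(h) = (5*h)*h + h = 5*h**2 + h = h + 5*h**2)
N = 4869 (N = -3 + (4*(-6*(1 + 5*(-6))))*7 = -3 + (4*(-6*(1 - 30)))*7 = -3 + (4*(-6*(-29)))*7 = -3 + (4*174)*7 = -3 + 696*7 = -3 + 4872 = 4869)
sqrt(N + (82 - 29*100)) = sqrt(4869 + (82 - 29*100)) = sqrt(4869 + (82 - 2900)) = sqrt(4869 - 2818) = sqrt(2051)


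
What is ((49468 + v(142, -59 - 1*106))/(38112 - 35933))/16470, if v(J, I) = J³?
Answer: 1456378/17944065 ≈ 0.081162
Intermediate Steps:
((49468 + v(142, -59 - 1*106))/(38112 - 35933))/16470 = ((49468 + 142³)/(38112 - 35933))/16470 = ((49468 + 2863288)/2179)*(1/16470) = (2912756*(1/2179))*(1/16470) = (2912756/2179)*(1/16470) = 1456378/17944065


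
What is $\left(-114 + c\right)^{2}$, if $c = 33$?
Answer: $6561$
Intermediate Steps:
$\left(-114 + c\right)^{2} = \left(-114 + 33\right)^{2} = \left(-81\right)^{2} = 6561$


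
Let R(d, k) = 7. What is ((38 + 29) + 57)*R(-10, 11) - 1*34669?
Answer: -33801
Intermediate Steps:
((38 + 29) + 57)*R(-10, 11) - 1*34669 = ((38 + 29) + 57)*7 - 1*34669 = (67 + 57)*7 - 34669 = 124*7 - 34669 = 868 - 34669 = -33801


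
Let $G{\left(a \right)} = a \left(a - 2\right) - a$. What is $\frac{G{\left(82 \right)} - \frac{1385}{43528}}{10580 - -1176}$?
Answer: $\frac{281972999}{511715168} \approx 0.55103$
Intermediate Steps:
$G{\left(a \right)} = - a + a \left(-2 + a\right)$ ($G{\left(a \right)} = a \left(-2 + a\right) - a = - a + a \left(-2 + a\right)$)
$\frac{G{\left(82 \right)} - \frac{1385}{43528}}{10580 - -1176} = \frac{82 \left(-3 + 82\right) - \frac{1385}{43528}}{10580 - -1176} = \frac{82 \cdot 79 - \frac{1385}{43528}}{10580 + 1176} = \frac{6478 - \frac{1385}{43528}}{11756} = \frac{281972999}{43528} \cdot \frac{1}{11756} = \frac{281972999}{511715168}$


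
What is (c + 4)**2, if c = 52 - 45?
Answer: 121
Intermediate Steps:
c = 7
(c + 4)**2 = (7 + 4)**2 = 11**2 = 121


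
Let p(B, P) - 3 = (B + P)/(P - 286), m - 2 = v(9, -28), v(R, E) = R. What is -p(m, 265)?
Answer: 71/7 ≈ 10.143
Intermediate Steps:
m = 11 (m = 2 + 9 = 11)
p(B, P) = 3 + (B + P)/(-286 + P) (p(B, P) = 3 + (B + P)/(P - 286) = 3 + (B + P)/(-286 + P))
-p(m, 265) = -(-858 + 11 + 4*265)/(-286 + 265) = -(-858 + 11 + 1060)/(-21) = -(-1)*213/21 = -1*(-71/7) = 71/7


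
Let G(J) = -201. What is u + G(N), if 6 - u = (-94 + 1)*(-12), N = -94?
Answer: -1311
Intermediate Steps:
u = -1110 (u = 6 - (-94 + 1)*(-12) = 6 - (-93)*(-12) = 6 - 1*1116 = 6 - 1116 = -1110)
u + G(N) = -1110 - 201 = -1311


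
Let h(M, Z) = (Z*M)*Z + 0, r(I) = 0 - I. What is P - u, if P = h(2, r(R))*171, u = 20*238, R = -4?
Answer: 712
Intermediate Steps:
r(I) = -I
h(M, Z) = M*Z² (h(M, Z) = (M*Z)*Z + 0 = M*Z² + 0 = M*Z²)
u = 4760
P = 5472 (P = (2*(-1*(-4))²)*171 = (2*4²)*171 = (2*16)*171 = 32*171 = 5472)
P - u = 5472 - 1*4760 = 5472 - 4760 = 712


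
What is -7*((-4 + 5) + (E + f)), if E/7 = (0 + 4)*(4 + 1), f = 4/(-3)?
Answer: -2933/3 ≈ -977.67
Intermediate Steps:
f = -4/3 (f = 4*(-1/3) = -4/3 ≈ -1.3333)
E = 140 (E = 7*((0 + 4)*(4 + 1)) = 7*(4*5) = 7*20 = 140)
-7*((-4 + 5) + (E + f)) = -7*((-4 + 5) + (140 - 4/3)) = -7*(1 + 416/3) = -7*419/3 = -2933/3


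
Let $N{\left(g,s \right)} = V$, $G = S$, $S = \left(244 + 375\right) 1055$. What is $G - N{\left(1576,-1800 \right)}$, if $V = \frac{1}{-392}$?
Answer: $\frac{255993641}{392} \approx 6.5305 \cdot 10^{5}$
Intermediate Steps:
$S = 653045$ ($S = 619 \cdot 1055 = 653045$)
$G = 653045$
$V = - \frac{1}{392} \approx -0.002551$
$N{\left(g,s \right)} = - \frac{1}{392}$
$G - N{\left(1576,-1800 \right)} = 653045 - - \frac{1}{392} = 653045 + \frac{1}{392} = \frac{255993641}{392}$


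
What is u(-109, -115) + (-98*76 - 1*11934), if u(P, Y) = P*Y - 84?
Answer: -6931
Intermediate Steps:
u(P, Y) = -84 + P*Y
u(-109, -115) + (-98*76 - 1*11934) = (-84 - 109*(-115)) + (-98*76 - 1*11934) = (-84 + 12535) + (-7448 - 11934) = 12451 - 19382 = -6931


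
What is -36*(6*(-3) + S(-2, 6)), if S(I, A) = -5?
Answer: 828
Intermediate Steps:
-36*(6*(-3) + S(-2, 6)) = -36*(6*(-3) - 5) = -36*(-18 - 5) = -36*(-23) = 828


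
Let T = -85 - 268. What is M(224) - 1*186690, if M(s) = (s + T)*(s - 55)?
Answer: -208491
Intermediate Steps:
T = -353
M(s) = (-353 + s)*(-55 + s) (M(s) = (s - 353)*(s - 55) = (-353 + s)*(-55 + s))
M(224) - 1*186690 = (19415 + 224² - 408*224) - 1*186690 = (19415 + 50176 - 91392) - 186690 = -21801 - 186690 = -208491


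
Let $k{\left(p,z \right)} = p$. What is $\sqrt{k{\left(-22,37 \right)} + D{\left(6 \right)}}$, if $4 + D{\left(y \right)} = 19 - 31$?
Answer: $i \sqrt{38} \approx 6.1644 i$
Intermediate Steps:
$D{\left(y \right)} = -16$ ($D{\left(y \right)} = -4 + \left(19 - 31\right) = -4 - 12 = -16$)
$\sqrt{k{\left(-22,37 \right)} + D{\left(6 \right)}} = \sqrt{-22 - 16} = \sqrt{-38} = i \sqrt{38}$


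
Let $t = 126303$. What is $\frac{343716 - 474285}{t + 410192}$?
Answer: $- \frac{130569}{536495} \approx -0.24337$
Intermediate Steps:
$\frac{343716 - 474285}{t + 410192} = \frac{343716 - 474285}{126303 + 410192} = - \frac{130569}{536495}$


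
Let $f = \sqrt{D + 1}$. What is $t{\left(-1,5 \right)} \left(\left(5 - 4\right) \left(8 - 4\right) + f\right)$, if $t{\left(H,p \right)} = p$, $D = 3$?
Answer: $30$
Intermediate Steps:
$f = 2$ ($f = \sqrt{3 + 1} = \sqrt{4} = 2$)
$t{\left(-1,5 \right)} \left(\left(5 - 4\right) \left(8 - 4\right) + f\right) = 5 \left(\left(5 - 4\right) \left(8 - 4\right) + 2\right) = 5 \left(1 \cdot 4 + 2\right) = 5 \left(4 + 2\right) = 5 \cdot 6 = 30$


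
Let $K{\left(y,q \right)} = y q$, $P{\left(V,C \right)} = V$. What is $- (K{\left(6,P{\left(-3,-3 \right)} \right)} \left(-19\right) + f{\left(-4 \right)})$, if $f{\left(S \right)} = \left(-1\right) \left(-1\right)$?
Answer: $-343$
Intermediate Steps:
$K{\left(y,q \right)} = q y$
$f{\left(S \right)} = 1$
$- (K{\left(6,P{\left(-3,-3 \right)} \right)} \left(-19\right) + f{\left(-4 \right)}) = - (\left(-3\right) 6 \left(-19\right) + 1) = - (\left(-18\right) \left(-19\right) + 1) = - (342 + 1) = \left(-1\right) 343 = -343$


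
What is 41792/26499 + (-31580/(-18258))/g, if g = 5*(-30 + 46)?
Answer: 1031331755/645091656 ≈ 1.5987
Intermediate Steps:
g = 80 (g = 5*16 = 80)
41792/26499 + (-31580/(-18258))/g = 41792/26499 - 31580/(-18258)/80 = 41792*(1/26499) - 31580*(-1/18258)*(1/80) = 41792/26499 + (15790/9129)*(1/80) = 41792/26499 + 1579/73032 = 1031331755/645091656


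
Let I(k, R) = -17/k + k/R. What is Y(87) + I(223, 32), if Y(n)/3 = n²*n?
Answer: 14097281409/7136 ≈ 1.9755e+6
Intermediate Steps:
Y(n) = 3*n³ (Y(n) = 3*(n²*n) = 3*n³)
Y(87) + I(223, 32) = 3*87³ + (-17/223 + 223/32) = 3*658503 + (-17*1/223 + 223*(1/32)) = 1975509 + (-17/223 + 223/32) = 1975509 + 49185/7136 = 14097281409/7136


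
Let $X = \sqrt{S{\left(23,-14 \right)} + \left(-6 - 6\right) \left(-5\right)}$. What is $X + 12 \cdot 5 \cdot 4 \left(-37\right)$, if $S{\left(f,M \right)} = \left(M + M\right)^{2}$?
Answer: $-8880 + 2 \sqrt{211} \approx -8851.0$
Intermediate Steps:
$S{\left(f,M \right)} = 4 M^{2}$ ($S{\left(f,M \right)} = \left(2 M\right)^{2} = 4 M^{2}$)
$X = 2 \sqrt{211}$ ($X = \sqrt{4 \left(-14\right)^{2} + \left(-6 - 6\right) \left(-5\right)} = \sqrt{4 \cdot 196 - -60} = \sqrt{784 + 60} = \sqrt{844} = 2 \sqrt{211} \approx 29.052$)
$X + 12 \cdot 5 \cdot 4 \left(-37\right) = 2 \sqrt{211} + 12 \cdot 5 \cdot 4 \left(-37\right) = 2 \sqrt{211} + 60 \cdot 4 \left(-37\right) = 2 \sqrt{211} + 240 \left(-37\right) = 2 \sqrt{211} - 8880 = -8880 + 2 \sqrt{211}$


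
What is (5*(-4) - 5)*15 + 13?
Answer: -362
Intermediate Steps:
(5*(-4) - 5)*15 + 13 = (-20 - 5)*15 + 13 = -25*15 + 13 = -375 + 13 = -362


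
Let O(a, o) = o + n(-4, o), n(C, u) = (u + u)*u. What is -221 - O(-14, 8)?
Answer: -357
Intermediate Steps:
n(C, u) = 2*u**2 (n(C, u) = (2*u)*u = 2*u**2)
O(a, o) = o + 2*o**2
-221 - O(-14, 8) = -221 - 8*(1 + 2*8) = -221 - 8*(1 + 16) = -221 - 8*17 = -221 - 1*136 = -221 - 136 = -357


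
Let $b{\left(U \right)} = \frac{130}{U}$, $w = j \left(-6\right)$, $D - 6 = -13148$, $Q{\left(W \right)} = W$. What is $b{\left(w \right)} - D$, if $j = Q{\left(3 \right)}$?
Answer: $\frac{118213}{9} \approx 13135.0$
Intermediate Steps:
$D = -13142$ ($D = 6 - 13148 = -13142$)
$j = 3$
$w = -18$ ($w = 3 \left(-6\right) = -18$)
$b{\left(w \right)} - D = \frac{130}{-18} - -13142 = 130 \left(- \frac{1}{18}\right) + 13142 = - \frac{65}{9} + 13142 = \frac{118213}{9}$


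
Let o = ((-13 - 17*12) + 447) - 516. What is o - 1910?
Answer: -2196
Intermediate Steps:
o = -286 (o = ((-13 - 204) + 447) - 516 = (-217 + 447) - 516 = 230 - 516 = -286)
o - 1910 = -286 - 1910 = -2196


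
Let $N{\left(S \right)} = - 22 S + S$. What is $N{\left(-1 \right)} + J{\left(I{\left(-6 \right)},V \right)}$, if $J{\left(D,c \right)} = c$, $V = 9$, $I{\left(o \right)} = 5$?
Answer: $30$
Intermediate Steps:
$N{\left(S \right)} = - 21 S$
$N{\left(-1 \right)} + J{\left(I{\left(-6 \right)},V \right)} = \left(-21\right) \left(-1\right) + 9 = 21 + 9 = 30$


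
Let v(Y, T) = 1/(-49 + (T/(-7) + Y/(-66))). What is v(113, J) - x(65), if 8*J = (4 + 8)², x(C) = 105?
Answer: -2585247/24617 ≈ -105.02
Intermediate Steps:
J = 18 (J = (4 + 8)²/8 = (⅛)*12² = (⅛)*144 = 18)
v(Y, T) = 1/(-49 - T/7 - Y/66) (v(Y, T) = 1/(-49 + (T*(-⅐) + Y*(-1/66))) = 1/(-49 + (-T/7 - Y/66)) = 1/(-49 - T/7 - Y/66))
v(113, J) - x(65) = -462/(22638 + 7*113 + 66*18) - 1*105 = -462/(22638 + 791 + 1188) - 105 = -462/24617 - 105 = -2585247/24617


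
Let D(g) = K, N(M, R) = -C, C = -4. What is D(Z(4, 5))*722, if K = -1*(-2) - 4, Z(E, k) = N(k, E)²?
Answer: -1444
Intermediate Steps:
N(M, R) = 4 (N(M, R) = -1*(-4) = 4)
Z(E, k) = 16 (Z(E, k) = 4² = 16)
K = -2 (K = 2 - 4 = -2)
D(g) = -2
D(Z(4, 5))*722 = -2*722 = -1444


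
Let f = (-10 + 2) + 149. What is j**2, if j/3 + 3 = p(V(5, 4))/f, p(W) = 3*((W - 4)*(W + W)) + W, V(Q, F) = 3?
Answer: 191844/2209 ≈ 86.847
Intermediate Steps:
p(W) = W + 6*W*(-4 + W) (p(W) = 3*((-4 + W)*(2*W)) + W = 3*(2*W*(-4 + W)) + W = 6*W*(-4 + W) + W = W + 6*W*(-4 + W))
f = 141 (f = -8 + 149 = 141)
j = -438/47 (j = -9 + 3*((3*(-23 + 6*3))/141) = -9 + 3*((3*(-23 + 18))*(1/141)) = -9 + 3*((3*(-5))*(1/141)) = -9 + 3*(-15*1/141) = -9 + 3*(-5/47) = -9 - 15/47 = -438/47 ≈ -9.3192)
j**2 = (-438/47)**2 = 191844/2209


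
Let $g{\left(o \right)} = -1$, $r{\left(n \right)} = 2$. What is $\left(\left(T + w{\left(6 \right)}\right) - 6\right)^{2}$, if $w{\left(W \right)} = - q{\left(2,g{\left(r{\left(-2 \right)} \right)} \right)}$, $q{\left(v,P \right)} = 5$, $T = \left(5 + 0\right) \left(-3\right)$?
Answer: $676$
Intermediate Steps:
$T = -15$ ($T = 5 \left(-3\right) = -15$)
$w{\left(W \right)} = -5$ ($w{\left(W \right)} = \left(-1\right) 5 = -5$)
$\left(\left(T + w{\left(6 \right)}\right) - 6\right)^{2} = \left(\left(-15 - 5\right) - 6\right)^{2} = \left(-20 - 6\right)^{2} = \left(-26\right)^{2} = 676$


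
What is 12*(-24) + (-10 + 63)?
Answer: -235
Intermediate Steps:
12*(-24) + (-10 + 63) = -288 + 53 = -235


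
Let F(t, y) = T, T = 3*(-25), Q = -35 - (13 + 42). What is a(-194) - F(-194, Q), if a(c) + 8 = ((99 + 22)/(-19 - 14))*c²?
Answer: -413795/3 ≈ -1.3793e+5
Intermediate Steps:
Q = -90 (Q = -35 - 1*55 = -35 - 55 = -90)
T = -75
F(t, y) = -75
a(c) = -8 - 11*c²/3 (a(c) = -8 + ((99 + 22)/(-19 - 14))*c² = -8 + (121/(-33))*c² = -8 + (121*(-1/33))*c² = -8 - 11*c²/3)
a(-194) - F(-194, Q) = (-8 - 11/3*(-194)²) - 1*(-75) = (-8 - 11/3*37636) + 75 = (-8 - 413996/3) + 75 = -414020/3 + 75 = -413795/3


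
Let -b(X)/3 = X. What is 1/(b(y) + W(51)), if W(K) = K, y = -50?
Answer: 1/201 ≈ 0.0049751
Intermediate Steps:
b(X) = -3*X
1/(b(y) + W(51)) = 1/(-3*(-50) + 51) = 1/(150 + 51) = 1/201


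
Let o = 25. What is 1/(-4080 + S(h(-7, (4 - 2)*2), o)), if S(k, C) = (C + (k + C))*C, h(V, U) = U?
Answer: -1/2730 ≈ -0.00036630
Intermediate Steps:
S(k, C) = C*(k + 2*C) (S(k, C) = (C + (C + k))*C = (k + 2*C)*C = C*(k + 2*C))
1/(-4080 + S(h(-7, (4 - 2)*2), o)) = 1/(-4080 + 25*((4 - 2)*2 + 2*25)) = 1/(-4080 + 25*(2*2 + 50)) = 1/(-4080 + 25*(4 + 50)) = 1/(-4080 + 25*54) = 1/(-4080 + 1350) = 1/(-2730) = -1/2730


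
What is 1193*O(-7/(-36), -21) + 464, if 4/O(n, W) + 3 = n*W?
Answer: -17824/85 ≈ -209.69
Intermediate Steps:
O(n, W) = 4/(-3 + W*n) (O(n, W) = 4/(-3 + n*W) = 4/(-3 + W*n))
1193*O(-7/(-36), -21) + 464 = 1193*(4/(-3 - (-147)/(-36))) + 464 = 1193*(4/(-3 - (-147)*(-1)/36)) + 464 = 1193*(4/(-3 - 21*7/36)) + 464 = 1193*(4/(-3 - 49/12)) + 464 = 1193*(4/(-85/12)) + 464 = 1193*(4*(-12/85)) + 464 = 1193*(-48/85) + 464 = -57264/85 + 464 = -17824/85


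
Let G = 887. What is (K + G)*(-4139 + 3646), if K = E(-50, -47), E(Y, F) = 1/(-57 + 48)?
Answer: -3935126/9 ≈ -4.3724e+5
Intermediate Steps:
E(Y, F) = -⅑ (E(Y, F) = 1/(-9) = -⅑)
K = -⅑ ≈ -0.11111
(K + G)*(-4139 + 3646) = (-⅑ + 887)*(-4139 + 3646) = (7982/9)*(-493) = -3935126/9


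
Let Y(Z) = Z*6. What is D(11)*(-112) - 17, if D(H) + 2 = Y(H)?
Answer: -7185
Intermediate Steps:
Y(Z) = 6*Z
D(H) = -2 + 6*H
D(11)*(-112) - 17 = (-2 + 6*11)*(-112) - 17 = (-2 + 66)*(-112) - 17 = 64*(-112) - 17 = -7168 - 17 = -7185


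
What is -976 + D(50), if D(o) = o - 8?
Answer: -934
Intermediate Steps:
D(o) = -8 + o
-976 + D(50) = -976 + (-8 + 50) = -976 + 42 = -934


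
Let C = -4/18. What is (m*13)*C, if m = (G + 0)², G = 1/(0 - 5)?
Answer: -26/225 ≈ -0.11556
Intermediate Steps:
G = -⅕ (G = 1/(-5) = -⅕ ≈ -0.20000)
C = -2/9 (C = -4*1/18 = -2/9 ≈ -0.22222)
m = 1/25 (m = (-⅕ + 0)² = (-⅕)² = 1/25 ≈ 0.040000)
(m*13)*C = ((1/25)*13)*(-2/9) = (13/25)*(-2/9) = -26/225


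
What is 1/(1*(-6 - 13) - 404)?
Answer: -1/423 ≈ -0.0023641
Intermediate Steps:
1/(1*(-6 - 13) - 404) = 1/(1*(-19) - 404) = 1/(-19 - 404) = 1/(-423) = -1/423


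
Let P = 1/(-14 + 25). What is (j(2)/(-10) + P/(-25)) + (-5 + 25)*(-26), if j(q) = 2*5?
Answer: -143276/275 ≈ -521.00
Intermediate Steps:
P = 1/11 ≈ 0.090909
j(q) = 10
(j(2)/(-10) + P/(-25)) + (-5 + 25)*(-26) = (10/(-10) + (1/11)/(-25)) + (-5 + 25)*(-26) = (10*(-⅒) + (1/11)*(-1/25)) + 20*(-26) = (-1 - 1/275) - 520 = -276/275 - 520 = -143276/275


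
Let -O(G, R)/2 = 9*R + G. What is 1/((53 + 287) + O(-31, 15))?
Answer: 1/132 ≈ 0.0075758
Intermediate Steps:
O(G, R) = -18*R - 2*G (O(G, R) = -2*(9*R + G) = -2*(G + 9*R) = -18*R - 2*G)
1/((53 + 287) + O(-31, 15)) = 1/((53 + 287) + (-18*15 - 2*(-31))) = 1/(340 + (-270 + 62)) = 1/(340 - 208) = 1/132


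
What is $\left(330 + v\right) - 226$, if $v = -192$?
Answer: $-88$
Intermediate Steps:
$\left(330 + v\right) - 226 = \left(330 - 192\right) - 226 = 138 - 226 = -88$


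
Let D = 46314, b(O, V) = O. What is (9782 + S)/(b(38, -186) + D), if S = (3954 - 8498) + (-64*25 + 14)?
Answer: 913/11588 ≈ 0.078788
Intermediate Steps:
S = -6130 (S = -4544 + (-1600 + 14) = -4544 - 1586 = -6130)
(9782 + S)/(b(38, -186) + D) = (9782 - 6130)/(38 + 46314) = 3652/46352 = 3652*(1/46352) = 913/11588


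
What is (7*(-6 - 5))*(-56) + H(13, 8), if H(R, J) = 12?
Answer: 4324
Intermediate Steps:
(7*(-6 - 5))*(-56) + H(13, 8) = (7*(-6 - 5))*(-56) + 12 = (7*(-11))*(-56) + 12 = -77*(-56) + 12 = 4312 + 12 = 4324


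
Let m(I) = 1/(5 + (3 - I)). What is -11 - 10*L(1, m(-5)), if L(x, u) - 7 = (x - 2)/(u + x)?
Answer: -502/7 ≈ -71.714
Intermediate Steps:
m(I) = 1/(8 - I)
L(x, u) = 7 + (-2 + x)/(u + x) (L(x, u) = 7 + (x - 2)/(u + x) = 7 + (-2 + x)/(u + x))
-11 - 10*L(1, m(-5)) = -11 - 10*(-2 + 7*(-1/(-8 - 5)) + 8*1)/(-1/(-8 - 5) + 1) = -11 - 10*(-2 + 7*(-1/(-13)) + 8)/(-1/(-13) + 1) = -11 - 10*(-2 + 7*(-1*(-1/13)) + 8)/(-1*(-1/13) + 1) = -11 - 10*(-2 + 7*(1/13) + 8)/(1/13 + 1) = -11 - 10*(-2 + 7/13 + 8)/14/13 = -11 - 65*85/(7*13) = -11 - 10*85/14 = -11 - 425/7 = -502/7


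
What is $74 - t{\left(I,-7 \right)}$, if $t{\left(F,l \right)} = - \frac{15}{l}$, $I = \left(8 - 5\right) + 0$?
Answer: $\frac{503}{7} \approx 71.857$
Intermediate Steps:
$I = 3$ ($I = 3 + 0 = 3$)
$74 - t{\left(I,-7 \right)} = 74 - - \frac{15}{-7} = 74 - \left(-15\right) \left(- \frac{1}{7}\right) = 74 - \frac{15}{7} = \frac{503}{7}$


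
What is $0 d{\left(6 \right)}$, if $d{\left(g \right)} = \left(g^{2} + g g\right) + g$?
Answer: $0$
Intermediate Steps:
$d{\left(g \right)} = g + 2 g^{2}$ ($d{\left(g \right)} = \left(g^{2} + g^{2}\right) + g = 2 g^{2} + g = g + 2 g^{2}$)
$0 d{\left(6 \right)} = 0 \cdot 6 \left(1 + 2 \cdot 6\right) = 0 \cdot 6 \left(1 + 12\right) = 0 \cdot 6 \cdot 13 = 0 \cdot 78 = 0$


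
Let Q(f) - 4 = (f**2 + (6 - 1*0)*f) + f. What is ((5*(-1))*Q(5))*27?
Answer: -8640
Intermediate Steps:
Q(f) = 4 + f**2 + 7*f (Q(f) = 4 + ((f**2 + (6 - 1*0)*f) + f) = 4 + ((f**2 + (6 + 0)*f) + f) = 4 + ((f**2 + 6*f) + f) = 4 + (f**2 + 7*f) = 4 + f**2 + 7*f)
((5*(-1))*Q(5))*27 = ((5*(-1))*(4 + 5**2 + 7*5))*27 = -5*(4 + 25 + 35)*27 = -5*64*27 = -320*27 = -8640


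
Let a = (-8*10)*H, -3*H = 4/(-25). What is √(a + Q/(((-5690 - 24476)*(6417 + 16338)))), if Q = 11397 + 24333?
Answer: I*√502600776174449385/343213665 ≈ 2.0656*I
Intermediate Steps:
Q = 35730
H = 4/75 (H = -4/(3*(-25)) = -4*(-1)/(3*25) = -⅓*(-4/25) = 4/75 ≈ 0.053333)
a = -64/15 (a = -8*10*(4/75) = -80*4/75 = -64/15 ≈ -4.2667)
√(a + Q/(((-5690 - 24476)*(6417 + 16338)))) = √(-64/15 + 35730/(((-5690 - 24476)*(6417 + 16338)))) = √(-64/15 + 35730/((-30166*22755))) = √(-64/15 + 35730/(-686427330)) = √(-64/15 + 35730*(-1/686427330)) = √(-64/15 - 1191/22880911) = √(-1464396169/343213665) = I*√502600776174449385/343213665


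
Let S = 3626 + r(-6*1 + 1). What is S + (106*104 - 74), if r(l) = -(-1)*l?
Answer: 14571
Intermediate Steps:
r(l) = l
S = 3621 (S = 3626 + (-6*1 + 1) = 3626 + (-6 + 1) = 3626 - 5 = 3621)
S + (106*104 - 74) = 3621 + (106*104 - 74) = 3621 + (11024 - 74) = 3621 + 10950 = 14571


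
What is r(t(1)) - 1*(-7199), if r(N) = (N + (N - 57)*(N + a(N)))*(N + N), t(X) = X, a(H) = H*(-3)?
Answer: 7425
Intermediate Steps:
a(H) = -3*H
r(N) = 2*N*(N - 2*N*(-57 + N)) (r(N) = (N + (N - 57)*(N - 3*N))*(N + N) = (N + (-57 + N)*(-2*N))*(2*N) = (N - 2*N*(-57 + N))*(2*N) = 2*N*(N - 2*N*(-57 + N)))
r(t(1)) - 1*(-7199) = 1²*(230 - 4*1) - 1*(-7199) = 1*(230 - 4) + 7199 = 1*226 + 7199 = 226 + 7199 = 7425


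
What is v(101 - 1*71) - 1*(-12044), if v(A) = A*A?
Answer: 12944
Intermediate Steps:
v(A) = A**2
v(101 - 1*71) - 1*(-12044) = (101 - 1*71)**2 - 1*(-12044) = (101 - 71)**2 + 12044 = 30**2 + 12044 = 900 + 12044 = 12944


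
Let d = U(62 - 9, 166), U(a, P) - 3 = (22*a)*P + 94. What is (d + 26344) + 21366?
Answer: 241363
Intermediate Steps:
U(a, P) = 97 + 22*P*a (U(a, P) = 3 + ((22*a)*P + 94) = 3 + (22*P*a + 94) = 3 + (94 + 22*P*a) = 97 + 22*P*a)
d = 193653 (d = 97 + 22*166*(62 - 9) = 97 + 22*166*53 = 97 + 193556 = 193653)
(d + 26344) + 21366 = (193653 + 26344) + 21366 = 219997 + 21366 = 241363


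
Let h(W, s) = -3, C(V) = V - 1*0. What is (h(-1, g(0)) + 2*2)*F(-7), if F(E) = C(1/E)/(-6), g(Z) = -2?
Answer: 1/42 ≈ 0.023810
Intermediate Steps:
C(V) = V (C(V) = V + 0 = V)
F(E) = -1/(6*E) (F(E) = 1/(E*(-6)) = -⅙/E = -1/(6*E))
(h(-1, g(0)) + 2*2)*F(-7) = (-3 + 2*2)*(-⅙/(-7)) = (-3 + 4)*(-⅙*(-⅐)) = 1*(1/42) = 1/42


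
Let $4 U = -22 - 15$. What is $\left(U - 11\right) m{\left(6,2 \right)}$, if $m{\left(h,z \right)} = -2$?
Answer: $\frac{81}{2} \approx 40.5$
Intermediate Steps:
$U = - \frac{37}{4}$ ($U = \frac{-22 - 15}{4} = \frac{1}{4} \left(-37\right) = - \frac{37}{4} \approx -9.25$)
$\left(U - 11\right) m{\left(6,2 \right)} = \left(- \frac{37}{4} - 11\right) \left(-2\right) = \left(- \frac{81}{4}\right) \left(-2\right) = \frac{81}{2}$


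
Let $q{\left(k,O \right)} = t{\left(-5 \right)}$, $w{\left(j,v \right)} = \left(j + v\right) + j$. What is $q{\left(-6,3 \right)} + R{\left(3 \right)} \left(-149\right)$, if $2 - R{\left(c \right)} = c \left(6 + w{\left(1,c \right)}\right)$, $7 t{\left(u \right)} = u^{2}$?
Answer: $\frac{32358}{7} \approx 4622.6$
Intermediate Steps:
$w{\left(j,v \right)} = v + 2 j$
$t{\left(u \right)} = \frac{u^{2}}{7}$
$R{\left(c \right)} = 2 - c \left(8 + c\right)$ ($R{\left(c \right)} = 2 - c \left(6 + \left(c + 2 \cdot 1\right)\right) = 2 - c \left(6 + \left(c + 2\right)\right) = 2 - c \left(6 + \left(2 + c\right)\right) = 2 - c \left(8 + c\right)$)
$q{\left(k,O \right)} = \frac{25}{7}$ ($q{\left(k,O \right)} = \frac{\left(-5\right)^{2}}{7} = \frac{1}{7} \cdot 25 = \frac{25}{7}$)
$q{\left(-6,3 \right)} + R{\left(3 \right)} \left(-149\right) = \frac{25}{7} + \left(2 - 3^{2} - 24\right) \left(-149\right) = \frac{25}{7} + \left(2 - 9 - 24\right) \left(-149\right) = \frac{25}{7} - -4619 = \frac{25}{7} + 4619 = \frac{32358}{7}$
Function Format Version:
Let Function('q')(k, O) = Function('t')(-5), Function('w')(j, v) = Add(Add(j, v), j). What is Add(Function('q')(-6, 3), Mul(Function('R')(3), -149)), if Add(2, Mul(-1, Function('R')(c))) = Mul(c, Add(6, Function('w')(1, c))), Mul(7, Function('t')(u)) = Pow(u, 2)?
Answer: Rational(32358, 7) ≈ 4622.6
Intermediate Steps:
Function('w')(j, v) = Add(v, Mul(2, j))
Function('t')(u) = Mul(Rational(1, 7), Pow(u, 2))
Function('R')(c) = Add(2, Mul(-1, c, Add(8, c))) (Function('R')(c) = Add(2, Mul(-1, Mul(c, Add(6, Add(c, Mul(2, 1)))))) = Add(2, Mul(-1, Mul(c, Add(6, Add(c, 2))))) = Add(2, Mul(-1, Mul(c, Add(6, Add(2, c))))) = Add(2, Mul(-1, Mul(c, Add(8, c)))) = Add(2, Mul(-1, c, Add(8, c))))
Function('q')(k, O) = Rational(25, 7) (Function('q')(k, O) = Mul(Rational(1, 7), Pow(-5, 2)) = Mul(Rational(1, 7), 25) = Rational(25, 7))
Add(Function('q')(-6, 3), Mul(Function('R')(3), -149)) = Add(Rational(25, 7), Mul(Add(2, Mul(-1, Pow(3, 2)), Mul(-8, 3)), -149)) = Add(Rational(25, 7), Mul(Add(2, Mul(-1, 9), -24), -149)) = Add(Rational(25, 7), Mul(Add(2, -9, -24), -149)) = Add(Rational(25, 7), Mul(-31, -149)) = Add(Rational(25, 7), 4619) = Rational(32358, 7)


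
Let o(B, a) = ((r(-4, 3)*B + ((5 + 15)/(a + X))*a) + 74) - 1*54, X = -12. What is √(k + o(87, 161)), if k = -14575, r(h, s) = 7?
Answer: 27*I*√424054/149 ≈ 118.0*I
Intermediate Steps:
o(B, a) = 20 + 7*B + 20*a/(-12 + a) (o(B, a) = ((7*B + ((5 + 15)/(a - 12))*a) + 74) - 1*54 = ((7*B + (20/(-12 + a))*a) + 74) - 54 = ((7*B + 20*a/(-12 + a)) + 74) - 54 = (74 + 7*B + 20*a/(-12 + a)) - 54 = 20 + 7*B + 20*a/(-12 + a))
√(k + o(87, 161)) = √(-14575 + (-240 - 84*87 + 40*161 + 7*87*161)/(-12 + 161)) = √(-14575 + (-240 - 7308 + 6440 + 98049)/149) = √(-14575 + (1/149)*96941) = √(-14575 + 96941/149) = √(-2074734/149) = 27*I*√424054/149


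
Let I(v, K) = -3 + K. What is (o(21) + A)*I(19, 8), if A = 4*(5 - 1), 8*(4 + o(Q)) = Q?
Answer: 585/8 ≈ 73.125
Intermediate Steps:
o(Q) = -4 + Q/8
A = 16 (A = 4*4 = 16)
(o(21) + A)*I(19, 8) = ((-4 + (1/8)*21) + 16)*(-3 + 8) = ((-4 + 21/8) + 16)*5 = (-11/8 + 16)*5 = (117/8)*5 = 585/8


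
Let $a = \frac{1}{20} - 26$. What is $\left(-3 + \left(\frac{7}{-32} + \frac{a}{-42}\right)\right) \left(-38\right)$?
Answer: $\frac{55347}{560} \approx 98.834$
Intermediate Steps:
$a = - \frac{519}{20}$ ($a = \frac{1}{20} - 26 = - \frac{519}{20} \approx -25.95$)
$\left(-3 + \left(\frac{7}{-32} + \frac{a}{-42}\right)\right) \left(-38\right) = \left(-3 + \left(\frac{7}{-32} - \frac{519}{20 \left(-42\right)}\right)\right) \left(-38\right) = \left(-3 + \left(7 \left(- \frac{1}{32}\right) - - \frac{173}{280}\right)\right) \left(-38\right) = \left(-3 + \left(- \frac{7}{32} + \frac{173}{280}\right)\right) \left(-38\right) = \left(-3 + \frac{447}{1120}\right) \left(-38\right) = \left(- \frac{2913}{1120}\right) \left(-38\right) = \frac{55347}{560}$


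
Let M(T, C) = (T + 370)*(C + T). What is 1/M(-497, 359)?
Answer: 1/17526 ≈ 5.7058e-5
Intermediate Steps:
M(T, C) = (370 + T)*(C + T)
1/M(-497, 359) = 1/((-497)**2 + 370*359 + 370*(-497) + 359*(-497)) = 1/(247009 + 132830 - 183890 - 178423) = 1/17526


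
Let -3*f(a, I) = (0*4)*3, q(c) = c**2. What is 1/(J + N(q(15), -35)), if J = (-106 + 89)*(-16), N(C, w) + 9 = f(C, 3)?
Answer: 1/263 ≈ 0.0038023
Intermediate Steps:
f(a, I) = 0 (f(a, I) = -0*4*3/3 = -0*3 = -1/3*0 = 0)
N(C, w) = -9 (N(C, w) = -9 + 0 = -9)
J = 272 (J = -17*(-16) = 272)
1/(J + N(q(15), -35)) = 1/(272 - 9) = 1/263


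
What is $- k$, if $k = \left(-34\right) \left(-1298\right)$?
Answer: $-44132$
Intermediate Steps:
$k = 44132$
$- k = \left(-1\right) 44132 = -44132$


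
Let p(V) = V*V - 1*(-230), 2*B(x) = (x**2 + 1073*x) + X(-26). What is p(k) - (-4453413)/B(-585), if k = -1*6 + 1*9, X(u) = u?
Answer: 29664554/142753 ≈ 207.80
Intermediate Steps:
B(x) = -13 + x**2/2 + 1073*x/2 (B(x) = ((x**2 + 1073*x) - 26)/2 = (-26 + x**2 + 1073*x)/2 = -13 + x**2/2 + 1073*x/2)
k = 3 (k = -6 + 9 = 3)
p(V) = 230 + V**2 (p(V) = V**2 + 230 = 230 + V**2)
p(k) - (-4453413)/B(-585) = (230 + 3**2) - (-4453413)/(-13 + (1/2)*(-585)**2 + (1073/2)*(-585)) = (230 + 9) - (-4453413)/(-13 + (1/2)*342225 - 627705/2) = 239 - (-4453413)/(-13 + 342225/2 - 627705/2) = 239 - (-4453413)/(-142753) = 239 - (-4453413)*(-1)/142753 = 239 - 1*4453413/142753 = 239 - 4453413/142753 = 29664554/142753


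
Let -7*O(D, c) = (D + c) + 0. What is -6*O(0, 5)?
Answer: 30/7 ≈ 4.2857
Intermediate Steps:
O(D, c) = -D/7 - c/7 (O(D, c) = -((D + c) + 0)/7 = -(D + c)/7 = -D/7 - c/7)
-6*O(0, 5) = -6*(-⅐*0 - ⅐*5) = -6*(0 - 5/7) = -6*(-5/7) = 30/7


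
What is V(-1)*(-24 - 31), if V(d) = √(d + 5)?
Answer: -110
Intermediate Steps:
V(d) = √(5 + d)
V(-1)*(-24 - 31) = √(5 - 1)*(-24 - 31) = √4*(-55) = 2*(-55) = -110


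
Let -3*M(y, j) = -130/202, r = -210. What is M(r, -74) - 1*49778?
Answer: -15082669/303 ≈ -49778.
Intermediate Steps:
M(y, j) = 65/303 (M(y, j) = -(-130)/(3*202) = -1/3*(-65/101) = 65/303)
M(r, -74) - 1*49778 = 65/303 - 1*49778 = 65/303 - 49778 = -15082669/303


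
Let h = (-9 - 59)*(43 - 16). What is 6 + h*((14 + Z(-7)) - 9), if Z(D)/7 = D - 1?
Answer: 93642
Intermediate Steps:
Z(D) = -7 + 7*D (Z(D) = 7*(D - 1) = 7*(-1 + D) = -7 + 7*D)
h = -1836 (h = -68*27 = -1836)
6 + h*((14 + Z(-7)) - 9) = 6 - 1836*((14 + (-7 + 7*(-7))) - 9) = 6 - 1836*((14 + (-7 - 49)) - 9) = 6 - 1836*((14 - 56) - 9) = 6 - 1836*(-42 - 9) = 6 - 1836*(-51) = 6 + 93636 = 93642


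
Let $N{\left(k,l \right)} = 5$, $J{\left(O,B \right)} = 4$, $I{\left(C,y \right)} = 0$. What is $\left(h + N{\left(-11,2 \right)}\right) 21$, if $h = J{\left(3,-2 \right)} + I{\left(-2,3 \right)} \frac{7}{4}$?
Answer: $189$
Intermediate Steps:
$h = 4$ ($h = 4 + 0 \cdot \frac{7}{4} = 4 + 0 = 4$)
$\left(h + N{\left(-11,2 \right)}\right) 21 = \left(4 + 5\right) 21 = 9 \cdot 21 = 189$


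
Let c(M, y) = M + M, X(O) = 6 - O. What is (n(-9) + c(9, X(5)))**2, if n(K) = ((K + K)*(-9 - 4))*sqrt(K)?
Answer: -492480 + 25272*I ≈ -4.9248e+5 + 25272.0*I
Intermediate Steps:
c(M, y) = 2*M
n(K) = -26*K**(3/2) (n(K) = ((2*K)*(-13))*sqrt(K) = (-26*K)*sqrt(K) = -26*K**(3/2))
(n(-9) + c(9, X(5)))**2 = (-(-702)*I + 2*9)**2 = (-(-702)*I + 18)**2 = (702*I + 18)**2 = (18 + 702*I)**2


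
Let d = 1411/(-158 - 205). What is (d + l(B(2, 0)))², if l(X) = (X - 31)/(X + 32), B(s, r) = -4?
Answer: 55636681/2108304 ≈ 26.389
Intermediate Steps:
l(X) = (-31 + X)/(32 + X)
d = -1411/363 (d = 1411/(-363) = 1411*(-1/363) = -1411/363 ≈ -3.8871)
(d + l(B(2, 0)))² = (-1411/363 + (-31 - 4)/(32 - 4))² = (-1411/363 - 35/28)² = (-1411/363 + (1/28)*(-35))² = (-1411/363 - 5/4)² = (-7459/1452)² = 55636681/2108304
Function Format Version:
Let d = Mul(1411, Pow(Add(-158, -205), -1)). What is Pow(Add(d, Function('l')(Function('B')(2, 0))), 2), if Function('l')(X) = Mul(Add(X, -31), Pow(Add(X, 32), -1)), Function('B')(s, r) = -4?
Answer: Rational(55636681, 2108304) ≈ 26.389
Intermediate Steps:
Function('l')(X) = Mul(Pow(Add(32, X), -1), Add(-31, X)) (Function('l')(X) = Mul(Add(-31, X), Pow(Add(32, X), -1)) = Mul(Pow(Add(32, X), -1), Add(-31, X)))
d = Rational(-1411, 363) (d = Mul(1411, Pow(-363, -1)) = Mul(1411, Rational(-1, 363)) = Rational(-1411, 363) ≈ -3.8871)
Pow(Add(d, Function('l')(Function('B')(2, 0))), 2) = Pow(Add(Rational(-1411, 363), Mul(Pow(Add(32, -4), -1), Add(-31, -4))), 2) = Pow(Add(Rational(-1411, 363), Mul(Pow(28, -1), -35)), 2) = Pow(Add(Rational(-1411, 363), Mul(Rational(1, 28), -35)), 2) = Pow(Add(Rational(-1411, 363), Rational(-5, 4)), 2) = Pow(Rational(-7459, 1452), 2) = Rational(55636681, 2108304)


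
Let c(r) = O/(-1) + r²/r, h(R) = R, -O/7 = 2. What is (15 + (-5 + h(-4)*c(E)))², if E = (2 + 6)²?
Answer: 91204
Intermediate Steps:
O = -14 (O = -7*2 = -14)
E = 64 (E = 8² = 64)
c(r) = 14 + r (c(r) = -14/(-1) + r²/r = -14*(-1) + r = 14 + r)
(15 + (-5 + h(-4)*c(E)))² = (15 + (-5 - 4*(14 + 64)))² = (15 + (-5 - 4*78))² = (15 + (-5 - 312))² = (15 - 317)² = (-302)² = 91204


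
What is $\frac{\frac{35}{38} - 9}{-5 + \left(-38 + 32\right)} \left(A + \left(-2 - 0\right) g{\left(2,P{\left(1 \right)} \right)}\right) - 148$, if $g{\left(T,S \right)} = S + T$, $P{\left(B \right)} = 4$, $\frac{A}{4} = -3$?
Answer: $- \frac{34616}{209} \approx -165.63$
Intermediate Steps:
$A = -12$ ($A = 4 \left(-3\right) = -12$)
$\frac{\frac{35}{38} - 9}{-5 + \left(-38 + 32\right)} \left(A + \left(-2 - 0\right) g{\left(2,P{\left(1 \right)} \right)}\right) - 148 = \frac{\frac{35}{38} - 9}{-5 + \left(-38 + 32\right)} \left(-12 + \left(-2 - 0\right) \left(4 + 2\right)\right) - 148 = \frac{35 \cdot \frac{1}{38} - 9}{-5 - 6} \left(-12 + \left(-2 + 0\right) 6\right) - 148 = \frac{\frac{35}{38} - 9}{-11} \left(-12 - 12\right) - 148 = \left(- \frac{307}{38}\right) \left(- \frac{1}{11}\right) \left(-12 - 12\right) - 148 = \frac{307}{418} \left(-24\right) - 148 = - \frac{3684}{209} - 148 = - \frac{34616}{209}$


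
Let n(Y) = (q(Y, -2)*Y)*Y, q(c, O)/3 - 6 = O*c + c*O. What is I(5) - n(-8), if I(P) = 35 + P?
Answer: -7256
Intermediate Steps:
q(c, O) = 18 + 6*O*c (q(c, O) = 18 + 3*(O*c + c*O) = 18 + 3*(O*c + O*c) = 18 + 3*(2*O*c) = 18 + 6*O*c)
n(Y) = Y²*(18 - 12*Y) (n(Y) = ((18 + 6*(-2)*Y)*Y)*Y = ((18 - 12*Y)*Y)*Y = (Y*(18 - 12*Y))*Y = Y²*(18 - 12*Y))
I(5) - n(-8) = (35 + 5) - (-8)²*(18 - 12*(-8)) = 40 - 64*(18 + 96) = 40 - 64*114 = 40 - 1*7296 = 40 - 7296 = -7256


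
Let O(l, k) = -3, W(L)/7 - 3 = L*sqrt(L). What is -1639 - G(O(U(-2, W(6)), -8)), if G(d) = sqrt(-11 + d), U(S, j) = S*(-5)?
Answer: -1639 - I*sqrt(14) ≈ -1639.0 - 3.7417*I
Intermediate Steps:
W(L) = 21 + 7*L**(3/2) (W(L) = 21 + 7*(L*sqrt(L)) = 21 + 7*L**(3/2))
U(S, j) = -5*S
-1639 - G(O(U(-2, W(6)), -8)) = -1639 - sqrt(-11 - 3) = -1639 - sqrt(-14) = -1639 - I*sqrt(14)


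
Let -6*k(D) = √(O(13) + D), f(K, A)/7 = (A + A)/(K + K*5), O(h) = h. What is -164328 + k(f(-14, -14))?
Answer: -164328 - √138/18 ≈ -1.6433e+5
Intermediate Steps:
f(K, A) = 7*A/(3*K) (f(K, A) = 7*((A + A)/(K + K*5)) = 7*((2*A)/(K + 5*K)) = 7*((2*A)/((6*K))) = 7*((2*A)*(1/(6*K))) = 7*(A/(3*K)) = 7*A/(3*K))
k(D) = -√(13 + D)/6
-164328 + k(f(-14, -14)) = -164328 - √(13 + (7/3)*(-14)/(-14))/6 = -164328 - √(13 + (7/3)*(-14)*(-1/14))/6 = -164328 - √(13 + 7/3)/6 = -164328 - √138/18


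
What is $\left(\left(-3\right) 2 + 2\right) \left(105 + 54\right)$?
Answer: $-636$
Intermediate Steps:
$\left(\left(-3\right) 2 + 2\right) \left(105 + 54\right) = \left(-6 + 2\right) 159 = \left(-4\right) 159 = -636$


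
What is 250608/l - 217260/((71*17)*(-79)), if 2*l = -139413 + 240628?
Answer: 57814764/7995985 ≈ 7.2305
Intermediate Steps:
l = 101215/2 (l = (-139413 + 240628)/2 = (1/2)*101215 = 101215/2 ≈ 50608.)
250608/l - 217260/((71*17)*(-79)) = 250608/(101215/2) - 217260/((71*17)*(-79)) = 250608*(2/101215) - 217260/(1207*(-79)) = 501216/101215 - 217260/(-95353) = 501216/101215 - 217260*(-1/95353) = 501216/101215 + 180/79 = 57814764/7995985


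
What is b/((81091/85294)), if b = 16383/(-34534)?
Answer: -698685801/1400198297 ≈ -0.49899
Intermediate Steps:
b = -16383/34534 (b = 16383*(-1/34534) = -16383/34534 ≈ -0.47440)
b/((81091/85294)) = -16383/(34534*(81091/85294)) = -16383/(34534*(81091*(1/85294))) = -16383/(34534*81091/85294) = -16383/34534*85294/81091 = -698685801/1400198297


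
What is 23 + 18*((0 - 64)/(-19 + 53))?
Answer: -185/17 ≈ -10.882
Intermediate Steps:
23 + 18*((0 - 64)/(-19 + 53)) = 23 + 18*(-64/34) = 23 + 18*(-64*1/34) = 23 + 18*(-32/17) = 23 - 576/17 = -185/17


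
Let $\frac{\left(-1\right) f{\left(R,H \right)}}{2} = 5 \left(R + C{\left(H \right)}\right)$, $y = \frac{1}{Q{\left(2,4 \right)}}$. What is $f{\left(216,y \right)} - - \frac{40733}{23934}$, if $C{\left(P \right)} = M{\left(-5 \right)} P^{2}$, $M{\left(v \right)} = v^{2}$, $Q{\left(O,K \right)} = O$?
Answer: $- \frac{26576291}{11967} \approx -2220.8$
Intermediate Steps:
$C{\left(P \right)} = 25 P^{2}$ ($C{\left(P \right)} = \left(-5\right)^{2} P^{2} = 25 P^{2}$)
$y = \frac{1}{2} \approx 0.5$
$f{\left(R,H \right)} = - 250 H^{2} - 10 R$ ($f{\left(R,H \right)} = - 2 \cdot 5 \left(R + 25 H^{2}\right) = - 2 \left(5 R + 125 H^{2}\right) = - 250 H^{2} - 10 R$)
$f{\left(216,y \right)} - - \frac{40733}{23934} = \left(- \frac{250}{4} - 2160\right) - - \frac{40733}{23934} = \left(\left(-250\right) \frac{1}{4} - 2160\right) - \left(-40733\right) \frac{1}{23934} = \left(- \frac{125}{2} - 2160\right) - - \frac{40733}{23934} = - \frac{4445}{2} + \frac{40733}{23934} = - \frac{26576291}{11967}$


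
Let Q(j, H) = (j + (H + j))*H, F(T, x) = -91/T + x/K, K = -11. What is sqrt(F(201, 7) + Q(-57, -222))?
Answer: 2*sqrt(91159808586)/2211 ≈ 273.11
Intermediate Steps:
F(T, x) = -91/T - x/11 (F(T, x) = -91/T + x/(-11) = -91/T + x*(-1/11) = -91/T - x/11)
Q(j, H) = H*(H + 2*j) (Q(j, H) = (H + 2*j)*H = H*(H + 2*j))
sqrt(F(201, 7) + Q(-57, -222)) = sqrt((-91/201 - 1/11*7) - 222*(-222 + 2*(-57))) = sqrt((-91*1/201 - 7/11) - 222*(-222 - 114)) = sqrt((-91/201 - 7/11) - 222*(-336)) = sqrt(-2408/2211 + 74592) = sqrt(164920504/2211) = 2*sqrt(91159808586)/2211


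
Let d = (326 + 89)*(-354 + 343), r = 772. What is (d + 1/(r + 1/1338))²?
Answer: 22234582838593708489/1066958845969 ≈ 2.0839e+7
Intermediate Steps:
d = -4565 (d = 415*(-11) = -4565)
(d + 1/(r + 1/1338))² = (-4565 + 1/(772 + 1/1338))² = (-4565 + 1/(1032937/1338))² = (-4565 + 1338/1032937)² = (-4715356067/1032937)² = 22234582838593708489/1066958845969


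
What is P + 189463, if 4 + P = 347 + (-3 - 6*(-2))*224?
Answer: 191822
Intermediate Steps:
P = 2359 (P = -4 + (347 + (-3 - 6*(-2))*224) = -4 + (347 + (-3 + 12)*224) = -4 + (347 + 9*224) = -4 + (347 + 2016) = -4 + 2363 = 2359)
P + 189463 = 2359 + 189463 = 191822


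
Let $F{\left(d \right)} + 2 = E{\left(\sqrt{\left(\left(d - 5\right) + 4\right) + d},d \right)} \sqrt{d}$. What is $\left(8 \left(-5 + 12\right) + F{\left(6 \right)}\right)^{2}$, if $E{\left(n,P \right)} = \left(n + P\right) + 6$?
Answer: $\left(54 + \sqrt{6} \left(12 + \sqrt{11}\right)\right)^{2} \approx 8375.5$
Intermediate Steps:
$E{\left(n,P \right)} = 6 + P + n$ ($E{\left(n,P \right)} = \left(P + n\right) + 6 = 6 + P + n$)
$F{\left(d \right)} = -2 + \sqrt{d} \left(6 + d + \sqrt{-1 + 2 d}\right)$ ($F{\left(d \right)} = -2 + \left(6 + d + \sqrt{\left(\left(d - 5\right) + 4\right) + d}\right) \sqrt{d} = -2 + \left(6 + d + \sqrt{\left(\left(-5 + d\right) + 4\right) + d}\right) \sqrt{d} = -2 + \left(6 + d + \sqrt{\left(-1 + d\right) + d}\right) \sqrt{d} = -2 + \left(6 + d + \sqrt{-1 + 2 d}\right) \sqrt{d} = -2 + \sqrt{d} \left(6 + d + \sqrt{-1 + 2 d}\right)$)
$\left(8 \left(-5 + 12\right) + F{\left(6 \right)}\right)^{2} = \left(8 \left(-5 + 12\right) - \left(2 - \sqrt{6} \left(6 + 6 + \sqrt{-1 + 2 \cdot 6}\right)\right)\right)^{2} = \left(8 \cdot 7 - \left(2 - \sqrt{6} \left(6 + 6 + \sqrt{-1 + 12}\right)\right)\right)^{2} = \left(56 - \left(2 - \sqrt{6} \left(6 + 6 + \sqrt{11}\right)\right)\right)^{2} = \left(56 - \left(2 - \sqrt{6} \left(12 + \sqrt{11}\right)\right)\right)^{2} = \left(54 + \sqrt{6} \left(12 + \sqrt{11}\right)\right)^{2}$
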